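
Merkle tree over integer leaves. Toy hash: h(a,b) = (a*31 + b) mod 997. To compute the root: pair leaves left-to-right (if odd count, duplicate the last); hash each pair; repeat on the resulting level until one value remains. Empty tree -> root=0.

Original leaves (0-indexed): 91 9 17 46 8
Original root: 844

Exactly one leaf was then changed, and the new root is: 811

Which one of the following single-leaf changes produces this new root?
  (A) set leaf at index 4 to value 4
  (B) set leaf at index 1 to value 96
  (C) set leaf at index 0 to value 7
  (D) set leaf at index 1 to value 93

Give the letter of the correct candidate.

Original leaves: [91, 9, 17, 46, 8]
Target new root: 811
Try each candidate change and compute the resulting root:
Candidate A: set leaf[4] = 4 -> leaves = [91, 9, 17, 46, 4]
  L0: [91, 9, 17, 46, 4]
  L1: h(91,9)=(91*31+9)%997=836 h(17,46)=(17*31+46)%997=573 h(4,4)=(4*31+4)%997=128 -> [836, 573, 128]
  L2: h(836,573)=(836*31+573)%997=567 h(128,128)=(128*31+128)%997=108 -> [567, 108]
  L3: h(567,108)=(567*31+108)%997=736 -> [736]
  root = 736 != target 811
Candidate B: set leaf[1] = 96 -> leaves = [91, 96, 17, 46, 8]
  L0: [91, 96, 17, 46, 8]
  L1: h(91,96)=(91*31+96)%997=923 h(17,46)=(17*31+46)%997=573 h(8,8)=(8*31+8)%997=256 -> [923, 573, 256]
  L2: h(923,573)=(923*31+573)%997=273 h(256,256)=(256*31+256)%997=216 -> [273, 216]
  L3: h(273,216)=(273*31+216)%997=703 -> [703]
  root = 703 != target 811
Candidate C: set leaf[0] = 7 -> leaves = [7, 9, 17, 46, 8]
  L0: [7, 9, 17, 46, 8]
  L1: h(7,9)=(7*31+9)%997=226 h(17,46)=(17*31+46)%997=573 h(8,8)=(8*31+8)%997=256 -> [226, 573, 256]
  L2: h(226,573)=(226*31+573)%997=600 h(256,256)=(256*31+256)%997=216 -> [600, 216]
  L3: h(600,216)=(600*31+216)%997=870 -> [870]
  root = 870 != target 811
Candidate D: set leaf[1] = 93 -> leaves = [91, 93, 17, 46, 8]
  L0: [91, 93, 17, 46, 8]
  L1: h(91,93)=(91*31+93)%997=920 h(17,46)=(17*31+46)%997=573 h(8,8)=(8*31+8)%997=256 -> [920, 573, 256]
  L2: h(920,573)=(920*31+573)%997=180 h(256,256)=(256*31+256)%997=216 -> [180, 216]
  L3: h(180,216)=(180*31+216)%997=811 -> [811]
  root = 811 == target 811  ** MATCH **
Candidate D produces the target root.

Answer: D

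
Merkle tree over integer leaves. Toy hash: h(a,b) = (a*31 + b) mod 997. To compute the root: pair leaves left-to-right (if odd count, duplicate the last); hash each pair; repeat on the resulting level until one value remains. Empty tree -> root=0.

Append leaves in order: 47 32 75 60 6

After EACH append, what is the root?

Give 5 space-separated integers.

Answer: 47 492 703 688 553

Derivation:
After append 47 (leaves=[47]):
  L0: [47]
  root=47
After append 32 (leaves=[47, 32]):
  L0: [47, 32]
  L1: h(47,32)=(47*31+32)%997=492 -> [492]
  root=492
After append 75 (leaves=[47, 32, 75]):
  L0: [47, 32, 75]
  L1: h(47,32)=(47*31+32)%997=492 h(75,75)=(75*31+75)%997=406 -> [492, 406]
  L2: h(492,406)=(492*31+406)%997=703 -> [703]
  root=703
After append 60 (leaves=[47, 32, 75, 60]):
  L0: [47, 32, 75, 60]
  L1: h(47,32)=(47*31+32)%997=492 h(75,60)=(75*31+60)%997=391 -> [492, 391]
  L2: h(492,391)=(492*31+391)%997=688 -> [688]
  root=688
After append 6 (leaves=[47, 32, 75, 60, 6]):
  L0: [47, 32, 75, 60, 6]
  L1: h(47,32)=(47*31+32)%997=492 h(75,60)=(75*31+60)%997=391 h(6,6)=(6*31+6)%997=192 -> [492, 391, 192]
  L2: h(492,391)=(492*31+391)%997=688 h(192,192)=(192*31+192)%997=162 -> [688, 162]
  L3: h(688,162)=(688*31+162)%997=553 -> [553]
  root=553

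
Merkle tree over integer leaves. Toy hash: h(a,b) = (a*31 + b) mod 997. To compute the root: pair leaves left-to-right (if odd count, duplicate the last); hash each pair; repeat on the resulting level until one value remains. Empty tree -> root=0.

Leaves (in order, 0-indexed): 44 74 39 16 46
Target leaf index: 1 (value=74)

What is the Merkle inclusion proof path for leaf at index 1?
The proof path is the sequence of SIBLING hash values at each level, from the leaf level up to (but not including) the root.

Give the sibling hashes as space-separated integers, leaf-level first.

L0 (leaves): [44, 74, 39, 16, 46], target index=1
L1: h(44,74)=(44*31+74)%997=441 [pair 0] h(39,16)=(39*31+16)%997=228 [pair 1] h(46,46)=(46*31+46)%997=475 [pair 2] -> [441, 228, 475]
  Sibling for proof at L0: 44
L2: h(441,228)=(441*31+228)%997=938 [pair 0] h(475,475)=(475*31+475)%997=245 [pair 1] -> [938, 245]
  Sibling for proof at L1: 228
L3: h(938,245)=(938*31+245)%997=410 [pair 0] -> [410]
  Sibling for proof at L2: 245
Root: 410
Proof path (sibling hashes from leaf to root): [44, 228, 245]

Answer: 44 228 245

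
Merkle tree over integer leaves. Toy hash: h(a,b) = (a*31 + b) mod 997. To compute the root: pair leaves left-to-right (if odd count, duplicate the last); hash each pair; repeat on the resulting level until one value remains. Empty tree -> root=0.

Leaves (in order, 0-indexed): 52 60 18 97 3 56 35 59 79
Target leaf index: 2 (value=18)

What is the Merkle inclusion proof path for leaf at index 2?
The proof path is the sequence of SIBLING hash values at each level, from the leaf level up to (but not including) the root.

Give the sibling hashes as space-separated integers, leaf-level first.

L0 (leaves): [52, 60, 18, 97, 3, 56, 35, 59, 79], target index=2
L1: h(52,60)=(52*31+60)%997=675 [pair 0] h(18,97)=(18*31+97)%997=655 [pair 1] h(3,56)=(3*31+56)%997=149 [pair 2] h(35,59)=(35*31+59)%997=147 [pair 3] h(79,79)=(79*31+79)%997=534 [pair 4] -> [675, 655, 149, 147, 534]
  Sibling for proof at L0: 97
L2: h(675,655)=(675*31+655)%997=643 [pair 0] h(149,147)=(149*31+147)%997=778 [pair 1] h(534,534)=(534*31+534)%997=139 [pair 2] -> [643, 778, 139]
  Sibling for proof at L1: 675
L3: h(643,778)=(643*31+778)%997=771 [pair 0] h(139,139)=(139*31+139)%997=460 [pair 1] -> [771, 460]
  Sibling for proof at L2: 778
L4: h(771,460)=(771*31+460)%997=433 [pair 0] -> [433]
  Sibling for proof at L3: 460
Root: 433
Proof path (sibling hashes from leaf to root): [97, 675, 778, 460]

Answer: 97 675 778 460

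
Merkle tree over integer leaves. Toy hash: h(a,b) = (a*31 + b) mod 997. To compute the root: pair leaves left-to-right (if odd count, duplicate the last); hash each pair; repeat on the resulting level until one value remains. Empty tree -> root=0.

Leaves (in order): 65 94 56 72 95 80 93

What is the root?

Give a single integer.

L0: [65, 94, 56, 72, 95, 80, 93]
L1: h(65,94)=(65*31+94)%997=115 h(56,72)=(56*31+72)%997=811 h(95,80)=(95*31+80)%997=34 h(93,93)=(93*31+93)%997=982 -> [115, 811, 34, 982]
L2: h(115,811)=(115*31+811)%997=388 h(34,982)=(34*31+982)%997=42 -> [388, 42]
L3: h(388,42)=(388*31+42)%997=106 -> [106]

Answer: 106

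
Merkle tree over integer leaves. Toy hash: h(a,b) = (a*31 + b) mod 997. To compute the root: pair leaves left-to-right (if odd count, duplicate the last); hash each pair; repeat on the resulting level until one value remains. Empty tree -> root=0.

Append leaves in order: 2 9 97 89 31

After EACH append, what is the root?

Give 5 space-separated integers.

After append 2 (leaves=[2]):
  L0: [2]
  root=2
After append 9 (leaves=[2, 9]):
  L0: [2, 9]
  L1: h(2,9)=(2*31+9)%997=71 -> [71]
  root=71
After append 97 (leaves=[2, 9, 97]):
  L0: [2, 9, 97]
  L1: h(2,9)=(2*31+9)%997=71 h(97,97)=(97*31+97)%997=113 -> [71, 113]
  L2: h(71,113)=(71*31+113)%997=320 -> [320]
  root=320
After append 89 (leaves=[2, 9, 97, 89]):
  L0: [2, 9, 97, 89]
  L1: h(2,9)=(2*31+9)%997=71 h(97,89)=(97*31+89)%997=105 -> [71, 105]
  L2: h(71,105)=(71*31+105)%997=312 -> [312]
  root=312
After append 31 (leaves=[2, 9, 97, 89, 31]):
  L0: [2, 9, 97, 89, 31]
  L1: h(2,9)=(2*31+9)%997=71 h(97,89)=(97*31+89)%997=105 h(31,31)=(31*31+31)%997=992 -> [71, 105, 992]
  L2: h(71,105)=(71*31+105)%997=312 h(992,992)=(992*31+992)%997=837 -> [312, 837]
  L3: h(312,837)=(312*31+837)%997=539 -> [539]
  root=539

Answer: 2 71 320 312 539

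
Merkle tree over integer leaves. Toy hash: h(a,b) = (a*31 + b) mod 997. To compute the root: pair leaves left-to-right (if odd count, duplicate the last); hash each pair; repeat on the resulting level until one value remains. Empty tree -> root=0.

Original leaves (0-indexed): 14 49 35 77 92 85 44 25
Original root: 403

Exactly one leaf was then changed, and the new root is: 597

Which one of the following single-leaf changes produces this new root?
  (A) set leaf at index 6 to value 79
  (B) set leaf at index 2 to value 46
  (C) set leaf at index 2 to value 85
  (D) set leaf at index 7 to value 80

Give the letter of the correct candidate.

Original leaves: [14, 49, 35, 77, 92, 85, 44, 25]
Target new root: 597
Try each candidate change and compute the resulting root:
Candidate A: set leaf[6] = 79 -> leaves = [14, 49, 35, 77, 92, 85, 79, 25]
  L0: [14, 49, 35, 77, 92, 85, 79, 25]
  L1: h(14,49)=(14*31+49)%997=483 h(35,77)=(35*31+77)%997=165 h(92,85)=(92*31+85)%997=943 h(79,25)=(79*31+25)%997=480 -> [483, 165, 943, 480]
  L2: h(483,165)=(483*31+165)%997=183 h(943,480)=(943*31+480)%997=800 -> [183, 800]
  L3: h(183,800)=(183*31+800)%997=491 -> [491]
  root = 491 != target 597
Candidate B: set leaf[2] = 46 -> leaves = [14, 49, 46, 77, 92, 85, 44, 25]
  L0: [14, 49, 46, 77, 92, 85, 44, 25]
  L1: h(14,49)=(14*31+49)%997=483 h(46,77)=(46*31+77)%997=506 h(92,85)=(92*31+85)%997=943 h(44,25)=(44*31+25)%997=392 -> [483, 506, 943, 392]
  L2: h(483,506)=(483*31+506)%997=524 h(943,392)=(943*31+392)%997=712 -> [524, 712]
  L3: h(524,712)=(524*31+712)%997=7 -> [7]
  root = 7 != target 597
Candidate C: set leaf[2] = 85 -> leaves = [14, 49, 85, 77, 92, 85, 44, 25]
  L0: [14, 49, 85, 77, 92, 85, 44, 25]
  L1: h(14,49)=(14*31+49)%997=483 h(85,77)=(85*31+77)%997=718 h(92,85)=(92*31+85)%997=943 h(44,25)=(44*31+25)%997=392 -> [483, 718, 943, 392]
  L2: h(483,718)=(483*31+718)%997=736 h(943,392)=(943*31+392)%997=712 -> [736, 712]
  L3: h(736,712)=(736*31+712)%997=597 -> [597]
  root = 597 == target 597  ** MATCH **
Candidate D: set leaf[7] = 80 -> leaves = [14, 49, 35, 77, 92, 85, 44, 80]
  L0: [14, 49, 35, 77, 92, 85, 44, 80]
  L1: h(14,49)=(14*31+49)%997=483 h(35,77)=(35*31+77)%997=165 h(92,85)=(92*31+85)%997=943 h(44,80)=(44*31+80)%997=447 -> [483, 165, 943, 447]
  L2: h(483,165)=(483*31+165)%997=183 h(943,447)=(943*31+447)%997=767 -> [183, 767]
  L3: h(183,767)=(183*31+767)%997=458 -> [458]
  root = 458 != target 597
Candidate C produces the target root.

Answer: C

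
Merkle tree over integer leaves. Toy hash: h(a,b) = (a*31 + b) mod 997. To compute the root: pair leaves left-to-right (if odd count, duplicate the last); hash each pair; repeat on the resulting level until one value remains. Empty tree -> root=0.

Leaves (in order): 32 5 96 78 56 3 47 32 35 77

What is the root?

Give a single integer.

Answer: 697

Derivation:
L0: [32, 5, 96, 78, 56, 3, 47, 32, 35, 77]
L1: h(32,5)=(32*31+5)%997=0 h(96,78)=(96*31+78)%997=63 h(56,3)=(56*31+3)%997=742 h(47,32)=(47*31+32)%997=492 h(35,77)=(35*31+77)%997=165 -> [0, 63, 742, 492, 165]
L2: h(0,63)=(0*31+63)%997=63 h(742,492)=(742*31+492)%997=563 h(165,165)=(165*31+165)%997=295 -> [63, 563, 295]
L3: h(63,563)=(63*31+563)%997=522 h(295,295)=(295*31+295)%997=467 -> [522, 467]
L4: h(522,467)=(522*31+467)%997=697 -> [697]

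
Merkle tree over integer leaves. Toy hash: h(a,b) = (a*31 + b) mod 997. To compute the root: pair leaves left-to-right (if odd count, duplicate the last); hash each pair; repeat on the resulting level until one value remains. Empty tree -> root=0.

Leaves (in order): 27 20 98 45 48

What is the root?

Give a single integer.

L0: [27, 20, 98, 45, 48]
L1: h(27,20)=(27*31+20)%997=857 h(98,45)=(98*31+45)%997=92 h(48,48)=(48*31+48)%997=539 -> [857, 92, 539]
L2: h(857,92)=(857*31+92)%997=737 h(539,539)=(539*31+539)%997=299 -> [737, 299]
L3: h(737,299)=(737*31+299)%997=215 -> [215]

Answer: 215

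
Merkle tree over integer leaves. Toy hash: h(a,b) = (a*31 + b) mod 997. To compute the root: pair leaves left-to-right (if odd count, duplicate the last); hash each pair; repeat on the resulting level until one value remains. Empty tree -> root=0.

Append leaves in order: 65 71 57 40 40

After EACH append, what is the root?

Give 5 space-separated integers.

After append 65 (leaves=[65]):
  L0: [65]
  root=65
After append 71 (leaves=[65, 71]):
  L0: [65, 71]
  L1: h(65,71)=(65*31+71)%997=92 -> [92]
  root=92
After append 57 (leaves=[65, 71, 57]):
  L0: [65, 71, 57]
  L1: h(65,71)=(65*31+71)%997=92 h(57,57)=(57*31+57)%997=827 -> [92, 827]
  L2: h(92,827)=(92*31+827)%997=688 -> [688]
  root=688
After append 40 (leaves=[65, 71, 57, 40]):
  L0: [65, 71, 57, 40]
  L1: h(65,71)=(65*31+71)%997=92 h(57,40)=(57*31+40)%997=810 -> [92, 810]
  L2: h(92,810)=(92*31+810)%997=671 -> [671]
  root=671
After append 40 (leaves=[65, 71, 57, 40, 40]):
  L0: [65, 71, 57, 40, 40]
  L1: h(65,71)=(65*31+71)%997=92 h(57,40)=(57*31+40)%997=810 h(40,40)=(40*31+40)%997=283 -> [92, 810, 283]
  L2: h(92,810)=(92*31+810)%997=671 h(283,283)=(283*31+283)%997=83 -> [671, 83]
  L3: h(671,83)=(671*31+83)%997=944 -> [944]
  root=944

Answer: 65 92 688 671 944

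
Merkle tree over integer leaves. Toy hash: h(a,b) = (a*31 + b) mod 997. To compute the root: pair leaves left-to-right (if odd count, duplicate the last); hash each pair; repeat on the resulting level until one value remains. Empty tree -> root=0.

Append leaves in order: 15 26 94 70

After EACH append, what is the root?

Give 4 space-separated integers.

After append 15 (leaves=[15]):
  L0: [15]
  root=15
After append 26 (leaves=[15, 26]):
  L0: [15, 26]
  L1: h(15,26)=(15*31+26)%997=491 -> [491]
  root=491
After append 94 (leaves=[15, 26, 94]):
  L0: [15, 26, 94]
  L1: h(15,26)=(15*31+26)%997=491 h(94,94)=(94*31+94)%997=17 -> [491, 17]
  L2: h(491,17)=(491*31+17)%997=283 -> [283]
  root=283
After append 70 (leaves=[15, 26, 94, 70]):
  L0: [15, 26, 94, 70]
  L1: h(15,26)=(15*31+26)%997=491 h(94,70)=(94*31+70)%997=990 -> [491, 990]
  L2: h(491,990)=(491*31+990)%997=259 -> [259]
  root=259

Answer: 15 491 283 259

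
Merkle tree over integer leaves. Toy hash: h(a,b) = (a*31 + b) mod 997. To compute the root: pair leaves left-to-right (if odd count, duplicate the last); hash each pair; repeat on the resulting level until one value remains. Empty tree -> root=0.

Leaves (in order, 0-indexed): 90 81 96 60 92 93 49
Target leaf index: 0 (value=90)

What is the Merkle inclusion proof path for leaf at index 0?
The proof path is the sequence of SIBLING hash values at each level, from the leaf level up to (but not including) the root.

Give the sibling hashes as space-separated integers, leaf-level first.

Answer: 81 45 142

Derivation:
L0 (leaves): [90, 81, 96, 60, 92, 93, 49], target index=0
L1: h(90,81)=(90*31+81)%997=877 [pair 0] h(96,60)=(96*31+60)%997=45 [pair 1] h(92,93)=(92*31+93)%997=951 [pair 2] h(49,49)=(49*31+49)%997=571 [pair 3] -> [877, 45, 951, 571]
  Sibling for proof at L0: 81
L2: h(877,45)=(877*31+45)%997=313 [pair 0] h(951,571)=(951*31+571)%997=142 [pair 1] -> [313, 142]
  Sibling for proof at L1: 45
L3: h(313,142)=(313*31+142)%997=872 [pair 0] -> [872]
  Sibling for proof at L2: 142
Root: 872
Proof path (sibling hashes from leaf to root): [81, 45, 142]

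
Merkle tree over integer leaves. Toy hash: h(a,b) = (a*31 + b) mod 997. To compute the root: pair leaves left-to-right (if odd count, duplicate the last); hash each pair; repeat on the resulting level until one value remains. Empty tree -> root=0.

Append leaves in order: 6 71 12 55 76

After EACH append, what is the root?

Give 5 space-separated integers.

After append 6 (leaves=[6]):
  L0: [6]
  root=6
After append 71 (leaves=[6, 71]):
  L0: [6, 71]
  L1: h(6,71)=(6*31+71)%997=257 -> [257]
  root=257
After append 12 (leaves=[6, 71, 12]):
  L0: [6, 71, 12]
  L1: h(6,71)=(6*31+71)%997=257 h(12,12)=(12*31+12)%997=384 -> [257, 384]
  L2: h(257,384)=(257*31+384)%997=375 -> [375]
  root=375
After append 55 (leaves=[6, 71, 12, 55]):
  L0: [6, 71, 12, 55]
  L1: h(6,71)=(6*31+71)%997=257 h(12,55)=(12*31+55)%997=427 -> [257, 427]
  L2: h(257,427)=(257*31+427)%997=418 -> [418]
  root=418
After append 76 (leaves=[6, 71, 12, 55, 76]):
  L0: [6, 71, 12, 55, 76]
  L1: h(6,71)=(6*31+71)%997=257 h(12,55)=(12*31+55)%997=427 h(76,76)=(76*31+76)%997=438 -> [257, 427, 438]
  L2: h(257,427)=(257*31+427)%997=418 h(438,438)=(438*31+438)%997=58 -> [418, 58]
  L3: h(418,58)=(418*31+58)%997=55 -> [55]
  root=55

Answer: 6 257 375 418 55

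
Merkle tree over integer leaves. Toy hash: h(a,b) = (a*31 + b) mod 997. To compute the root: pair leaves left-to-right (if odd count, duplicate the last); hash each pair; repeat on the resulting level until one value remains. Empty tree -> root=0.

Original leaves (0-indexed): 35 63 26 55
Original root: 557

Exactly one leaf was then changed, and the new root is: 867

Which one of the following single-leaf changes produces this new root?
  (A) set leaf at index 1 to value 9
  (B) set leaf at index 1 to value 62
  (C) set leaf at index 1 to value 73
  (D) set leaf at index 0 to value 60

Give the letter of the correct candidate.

Original leaves: [35, 63, 26, 55]
Target new root: 867
Try each candidate change and compute the resulting root:
Candidate A: set leaf[1] = 9 -> leaves = [35, 9, 26, 55]
  L0: [35, 9, 26, 55]
  L1: h(35,9)=(35*31+9)%997=97 h(26,55)=(26*31+55)%997=861 -> [97, 861]
  L2: h(97,861)=(97*31+861)%997=877 -> [877]
  root = 877 != target 867
Candidate B: set leaf[1] = 62 -> leaves = [35, 62, 26, 55]
  L0: [35, 62, 26, 55]
  L1: h(35,62)=(35*31+62)%997=150 h(26,55)=(26*31+55)%997=861 -> [150, 861]
  L2: h(150,861)=(150*31+861)%997=526 -> [526]
  root = 526 != target 867
Candidate C: set leaf[1] = 73 -> leaves = [35, 73, 26, 55]
  L0: [35, 73, 26, 55]
  L1: h(35,73)=(35*31+73)%997=161 h(26,55)=(26*31+55)%997=861 -> [161, 861]
  L2: h(161,861)=(161*31+861)%997=867 -> [867]
  root = 867 == target 867  ** MATCH **
Candidate D: set leaf[0] = 60 -> leaves = [60, 63, 26, 55]
  L0: [60, 63, 26, 55]
  L1: h(60,63)=(60*31+63)%997=926 h(26,55)=(26*31+55)%997=861 -> [926, 861]
  L2: h(926,861)=(926*31+861)%997=654 -> [654]
  root = 654 != target 867
Candidate C produces the target root.

Answer: C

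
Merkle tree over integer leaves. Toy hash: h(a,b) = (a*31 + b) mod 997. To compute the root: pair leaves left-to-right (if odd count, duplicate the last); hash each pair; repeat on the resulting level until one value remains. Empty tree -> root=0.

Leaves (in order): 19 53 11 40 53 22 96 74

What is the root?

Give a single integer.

L0: [19, 53, 11, 40, 53, 22, 96, 74]
L1: h(19,53)=(19*31+53)%997=642 h(11,40)=(11*31+40)%997=381 h(53,22)=(53*31+22)%997=668 h(96,74)=(96*31+74)%997=59 -> [642, 381, 668, 59]
L2: h(642,381)=(642*31+381)%997=343 h(668,59)=(668*31+59)%997=827 -> [343, 827]
L3: h(343,827)=(343*31+827)%997=493 -> [493]

Answer: 493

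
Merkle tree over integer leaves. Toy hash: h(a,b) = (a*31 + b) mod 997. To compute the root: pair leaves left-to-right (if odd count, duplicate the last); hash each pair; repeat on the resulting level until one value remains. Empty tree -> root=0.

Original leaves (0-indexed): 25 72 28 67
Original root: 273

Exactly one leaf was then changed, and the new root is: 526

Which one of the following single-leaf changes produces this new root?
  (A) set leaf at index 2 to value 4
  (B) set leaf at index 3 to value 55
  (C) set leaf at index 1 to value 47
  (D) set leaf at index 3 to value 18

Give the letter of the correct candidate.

Answer: A

Derivation:
Original leaves: [25, 72, 28, 67]
Target new root: 526
Try each candidate change and compute the resulting root:
Candidate A: set leaf[2] = 4 -> leaves = [25, 72, 4, 67]
  L0: [25, 72, 4, 67]
  L1: h(25,72)=(25*31+72)%997=847 h(4,67)=(4*31+67)%997=191 -> [847, 191]
  L2: h(847,191)=(847*31+191)%997=526 -> [526]
  root = 526 == target 526  ** MATCH **
Candidate B: set leaf[3] = 55 -> leaves = [25, 72, 28, 55]
  L0: [25, 72, 28, 55]
  L1: h(25,72)=(25*31+72)%997=847 h(28,55)=(28*31+55)%997=923 -> [847, 923]
  L2: h(847,923)=(847*31+923)%997=261 -> [261]
  root = 261 != target 526
Candidate C: set leaf[1] = 47 -> leaves = [25, 47, 28, 67]
  L0: [25, 47, 28, 67]
  L1: h(25,47)=(25*31+47)%997=822 h(28,67)=(28*31+67)%997=935 -> [822, 935]
  L2: h(822,935)=(822*31+935)%997=495 -> [495]
  root = 495 != target 526
Candidate D: set leaf[3] = 18 -> leaves = [25, 72, 28, 18]
  L0: [25, 72, 28, 18]
  L1: h(25,72)=(25*31+72)%997=847 h(28,18)=(28*31+18)%997=886 -> [847, 886]
  L2: h(847,886)=(847*31+886)%997=224 -> [224]
  root = 224 != target 526
Candidate A produces the target root.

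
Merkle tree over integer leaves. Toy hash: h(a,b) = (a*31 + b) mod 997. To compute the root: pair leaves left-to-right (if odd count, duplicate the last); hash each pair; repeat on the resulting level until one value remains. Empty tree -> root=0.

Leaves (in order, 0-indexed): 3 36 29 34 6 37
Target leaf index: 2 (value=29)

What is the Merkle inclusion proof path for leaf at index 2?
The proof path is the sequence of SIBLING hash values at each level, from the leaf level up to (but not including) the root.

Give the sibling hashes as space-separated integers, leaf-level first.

L0 (leaves): [3, 36, 29, 34, 6, 37], target index=2
L1: h(3,36)=(3*31+36)%997=129 [pair 0] h(29,34)=(29*31+34)%997=933 [pair 1] h(6,37)=(6*31+37)%997=223 [pair 2] -> [129, 933, 223]
  Sibling for proof at L0: 34
L2: h(129,933)=(129*31+933)%997=944 [pair 0] h(223,223)=(223*31+223)%997=157 [pair 1] -> [944, 157]
  Sibling for proof at L1: 129
L3: h(944,157)=(944*31+157)%997=508 [pair 0] -> [508]
  Sibling for proof at L2: 157
Root: 508
Proof path (sibling hashes from leaf to root): [34, 129, 157]

Answer: 34 129 157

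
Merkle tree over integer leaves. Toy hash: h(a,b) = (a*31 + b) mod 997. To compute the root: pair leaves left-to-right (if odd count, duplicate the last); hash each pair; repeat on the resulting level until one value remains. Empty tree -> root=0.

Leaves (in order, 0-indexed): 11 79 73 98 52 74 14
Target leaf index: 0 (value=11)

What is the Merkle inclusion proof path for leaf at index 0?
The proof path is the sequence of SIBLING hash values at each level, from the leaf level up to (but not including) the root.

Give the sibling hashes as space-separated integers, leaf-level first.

Answer: 79 367 870

Derivation:
L0 (leaves): [11, 79, 73, 98, 52, 74, 14], target index=0
L1: h(11,79)=(11*31+79)%997=420 [pair 0] h(73,98)=(73*31+98)%997=367 [pair 1] h(52,74)=(52*31+74)%997=689 [pair 2] h(14,14)=(14*31+14)%997=448 [pair 3] -> [420, 367, 689, 448]
  Sibling for proof at L0: 79
L2: h(420,367)=(420*31+367)%997=426 [pair 0] h(689,448)=(689*31+448)%997=870 [pair 1] -> [426, 870]
  Sibling for proof at L1: 367
L3: h(426,870)=(426*31+870)%997=118 [pair 0] -> [118]
  Sibling for proof at L2: 870
Root: 118
Proof path (sibling hashes from leaf to root): [79, 367, 870]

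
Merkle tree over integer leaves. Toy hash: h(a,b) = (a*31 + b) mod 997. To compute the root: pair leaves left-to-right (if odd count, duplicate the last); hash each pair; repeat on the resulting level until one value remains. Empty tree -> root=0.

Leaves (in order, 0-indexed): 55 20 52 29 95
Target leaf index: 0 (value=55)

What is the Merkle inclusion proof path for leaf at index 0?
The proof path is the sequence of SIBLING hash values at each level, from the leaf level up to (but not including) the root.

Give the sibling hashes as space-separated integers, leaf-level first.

L0 (leaves): [55, 20, 52, 29, 95], target index=0
L1: h(55,20)=(55*31+20)%997=728 [pair 0] h(52,29)=(52*31+29)%997=644 [pair 1] h(95,95)=(95*31+95)%997=49 [pair 2] -> [728, 644, 49]
  Sibling for proof at L0: 20
L2: h(728,644)=(728*31+644)%997=281 [pair 0] h(49,49)=(49*31+49)%997=571 [pair 1] -> [281, 571]
  Sibling for proof at L1: 644
L3: h(281,571)=(281*31+571)%997=309 [pair 0] -> [309]
  Sibling for proof at L2: 571
Root: 309
Proof path (sibling hashes from leaf to root): [20, 644, 571]

Answer: 20 644 571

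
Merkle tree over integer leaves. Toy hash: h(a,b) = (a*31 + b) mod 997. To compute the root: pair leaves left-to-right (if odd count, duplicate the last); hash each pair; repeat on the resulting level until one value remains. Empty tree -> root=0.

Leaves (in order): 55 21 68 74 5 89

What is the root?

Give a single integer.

Answer: 353

Derivation:
L0: [55, 21, 68, 74, 5, 89]
L1: h(55,21)=(55*31+21)%997=729 h(68,74)=(68*31+74)%997=188 h(5,89)=(5*31+89)%997=244 -> [729, 188, 244]
L2: h(729,188)=(729*31+188)%997=853 h(244,244)=(244*31+244)%997=829 -> [853, 829]
L3: h(853,829)=(853*31+829)%997=353 -> [353]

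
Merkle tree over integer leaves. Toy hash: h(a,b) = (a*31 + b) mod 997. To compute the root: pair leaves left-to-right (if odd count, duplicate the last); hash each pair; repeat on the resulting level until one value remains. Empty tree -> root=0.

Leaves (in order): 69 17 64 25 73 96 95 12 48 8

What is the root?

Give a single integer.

L0: [69, 17, 64, 25, 73, 96, 95, 12, 48, 8]
L1: h(69,17)=(69*31+17)%997=162 h(64,25)=(64*31+25)%997=15 h(73,96)=(73*31+96)%997=365 h(95,12)=(95*31+12)%997=963 h(48,8)=(48*31+8)%997=499 -> [162, 15, 365, 963, 499]
L2: h(162,15)=(162*31+15)%997=52 h(365,963)=(365*31+963)%997=314 h(499,499)=(499*31+499)%997=16 -> [52, 314, 16]
L3: h(52,314)=(52*31+314)%997=929 h(16,16)=(16*31+16)%997=512 -> [929, 512]
L4: h(929,512)=(929*31+512)%997=398 -> [398]

Answer: 398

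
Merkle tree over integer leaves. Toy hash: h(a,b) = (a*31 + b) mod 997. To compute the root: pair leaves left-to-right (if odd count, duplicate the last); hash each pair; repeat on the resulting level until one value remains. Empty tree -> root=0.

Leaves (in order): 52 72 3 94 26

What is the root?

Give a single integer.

Answer: 710

Derivation:
L0: [52, 72, 3, 94, 26]
L1: h(52,72)=(52*31+72)%997=687 h(3,94)=(3*31+94)%997=187 h(26,26)=(26*31+26)%997=832 -> [687, 187, 832]
L2: h(687,187)=(687*31+187)%997=547 h(832,832)=(832*31+832)%997=702 -> [547, 702]
L3: h(547,702)=(547*31+702)%997=710 -> [710]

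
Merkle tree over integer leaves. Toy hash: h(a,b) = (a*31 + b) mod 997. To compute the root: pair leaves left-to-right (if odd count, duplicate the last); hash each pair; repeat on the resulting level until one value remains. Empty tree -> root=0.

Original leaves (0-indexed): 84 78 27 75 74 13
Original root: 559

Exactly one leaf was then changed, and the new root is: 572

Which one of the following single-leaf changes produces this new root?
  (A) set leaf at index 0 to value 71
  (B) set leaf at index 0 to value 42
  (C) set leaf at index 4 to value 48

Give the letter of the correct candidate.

Original leaves: [84, 78, 27, 75, 74, 13]
Target new root: 572
Try each candidate change and compute the resulting root:
Candidate A: set leaf[0] = 71 -> leaves = [71, 78, 27, 75, 74, 13]
  L0: [71, 78, 27, 75, 74, 13]
  L1: h(71,78)=(71*31+78)%997=285 h(27,75)=(27*31+75)%997=912 h(74,13)=(74*31+13)%997=313 -> [285, 912, 313]
  L2: h(285,912)=(285*31+912)%997=774 h(313,313)=(313*31+313)%997=46 -> [774, 46]
  L3: h(774,46)=(774*31+46)%997=112 -> [112]
  root = 112 != target 572
Candidate B: set leaf[0] = 42 -> leaves = [42, 78, 27, 75, 74, 13]
  L0: [42, 78, 27, 75, 74, 13]
  L1: h(42,78)=(42*31+78)%997=383 h(27,75)=(27*31+75)%997=912 h(74,13)=(74*31+13)%997=313 -> [383, 912, 313]
  L2: h(383,912)=(383*31+912)%997=821 h(313,313)=(313*31+313)%997=46 -> [821, 46]
  L3: h(821,46)=(821*31+46)%997=572 -> [572]
  root = 572 == target 572  ** MATCH **
Candidate C: set leaf[4] = 48 -> leaves = [84, 78, 27, 75, 48, 13]
  L0: [84, 78, 27, 75, 48, 13]
  L1: h(84,78)=(84*31+78)%997=688 h(27,75)=(27*31+75)%997=912 h(48,13)=(48*31+13)%997=504 -> [688, 912, 504]
  L2: h(688,912)=(688*31+912)%997=306 h(504,504)=(504*31+504)%997=176 -> [306, 176]
  L3: h(306,176)=(306*31+176)%997=689 -> [689]
  root = 689 != target 572
Candidate B produces the target root.

Answer: B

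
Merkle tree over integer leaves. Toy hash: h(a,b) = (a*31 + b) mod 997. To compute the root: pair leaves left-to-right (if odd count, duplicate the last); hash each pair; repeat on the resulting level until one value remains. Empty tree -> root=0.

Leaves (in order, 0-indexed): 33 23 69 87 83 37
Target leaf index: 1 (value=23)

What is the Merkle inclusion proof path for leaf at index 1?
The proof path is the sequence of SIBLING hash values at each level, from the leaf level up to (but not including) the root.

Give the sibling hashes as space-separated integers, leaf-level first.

L0 (leaves): [33, 23, 69, 87, 83, 37], target index=1
L1: h(33,23)=(33*31+23)%997=49 [pair 0] h(69,87)=(69*31+87)%997=232 [pair 1] h(83,37)=(83*31+37)%997=616 [pair 2] -> [49, 232, 616]
  Sibling for proof at L0: 33
L2: h(49,232)=(49*31+232)%997=754 [pair 0] h(616,616)=(616*31+616)%997=769 [pair 1] -> [754, 769]
  Sibling for proof at L1: 232
L3: h(754,769)=(754*31+769)%997=215 [pair 0] -> [215]
  Sibling for proof at L2: 769
Root: 215
Proof path (sibling hashes from leaf to root): [33, 232, 769]

Answer: 33 232 769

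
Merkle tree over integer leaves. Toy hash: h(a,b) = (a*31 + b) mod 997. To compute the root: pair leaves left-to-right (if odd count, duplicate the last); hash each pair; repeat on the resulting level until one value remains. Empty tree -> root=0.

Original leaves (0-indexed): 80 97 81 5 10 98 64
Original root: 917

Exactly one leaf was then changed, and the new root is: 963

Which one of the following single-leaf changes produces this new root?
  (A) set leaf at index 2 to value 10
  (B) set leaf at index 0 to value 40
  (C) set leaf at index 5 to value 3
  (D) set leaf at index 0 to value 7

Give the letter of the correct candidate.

Answer: C

Derivation:
Original leaves: [80, 97, 81, 5, 10, 98, 64]
Target new root: 963
Try each candidate change and compute the resulting root:
Candidate A: set leaf[2] = 10 -> leaves = [80, 97, 10, 5, 10, 98, 64]
  L0: [80, 97, 10, 5, 10, 98, 64]
  L1: h(80,97)=(80*31+97)%997=583 h(10,5)=(10*31+5)%997=315 h(10,98)=(10*31+98)%997=408 h(64,64)=(64*31+64)%997=54 -> [583, 315, 408, 54]
  L2: h(583,315)=(583*31+315)%997=442 h(408,54)=(408*31+54)%997=738 -> [442, 738]
  L3: h(442,738)=(442*31+738)%997=482 -> [482]
  root = 482 != target 963
Candidate B: set leaf[0] = 40 -> leaves = [40, 97, 81, 5, 10, 98, 64]
  L0: [40, 97, 81, 5, 10, 98, 64]
  L1: h(40,97)=(40*31+97)%997=340 h(81,5)=(81*31+5)%997=522 h(10,98)=(10*31+98)%997=408 h(64,64)=(64*31+64)%997=54 -> [340, 522, 408, 54]
  L2: h(340,522)=(340*31+522)%997=95 h(408,54)=(408*31+54)%997=738 -> [95, 738]
  L3: h(95,738)=(95*31+738)%997=692 -> [692]
  root = 692 != target 963
Candidate C: set leaf[5] = 3 -> leaves = [80, 97, 81, 5, 10, 3, 64]
  L0: [80, 97, 81, 5, 10, 3, 64]
  L1: h(80,97)=(80*31+97)%997=583 h(81,5)=(81*31+5)%997=522 h(10,3)=(10*31+3)%997=313 h(64,64)=(64*31+64)%997=54 -> [583, 522, 313, 54]
  L2: h(583,522)=(583*31+522)%997=649 h(313,54)=(313*31+54)%997=784 -> [649, 784]
  L3: h(649,784)=(649*31+784)%997=963 -> [963]
  root = 963 == target 963  ** MATCH **
Candidate D: set leaf[0] = 7 -> leaves = [7, 97, 81, 5, 10, 98, 64]
  L0: [7, 97, 81, 5, 10, 98, 64]
  L1: h(7,97)=(7*31+97)%997=314 h(81,5)=(81*31+5)%997=522 h(10,98)=(10*31+98)%997=408 h(64,64)=(64*31+64)%997=54 -> [314, 522, 408, 54]
  L2: h(314,522)=(314*31+522)%997=286 h(408,54)=(408*31+54)%997=738 -> [286, 738]
  L3: h(286,738)=(286*31+738)%997=631 -> [631]
  root = 631 != target 963
Candidate C produces the target root.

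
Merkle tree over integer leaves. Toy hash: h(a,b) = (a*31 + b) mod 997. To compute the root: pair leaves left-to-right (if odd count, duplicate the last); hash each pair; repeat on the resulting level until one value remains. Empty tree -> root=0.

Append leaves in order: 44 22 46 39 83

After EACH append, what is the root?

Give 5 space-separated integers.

Answer: 44 389 570 563 751

Derivation:
After append 44 (leaves=[44]):
  L0: [44]
  root=44
After append 22 (leaves=[44, 22]):
  L0: [44, 22]
  L1: h(44,22)=(44*31+22)%997=389 -> [389]
  root=389
After append 46 (leaves=[44, 22, 46]):
  L0: [44, 22, 46]
  L1: h(44,22)=(44*31+22)%997=389 h(46,46)=(46*31+46)%997=475 -> [389, 475]
  L2: h(389,475)=(389*31+475)%997=570 -> [570]
  root=570
After append 39 (leaves=[44, 22, 46, 39]):
  L0: [44, 22, 46, 39]
  L1: h(44,22)=(44*31+22)%997=389 h(46,39)=(46*31+39)%997=468 -> [389, 468]
  L2: h(389,468)=(389*31+468)%997=563 -> [563]
  root=563
After append 83 (leaves=[44, 22, 46, 39, 83]):
  L0: [44, 22, 46, 39, 83]
  L1: h(44,22)=(44*31+22)%997=389 h(46,39)=(46*31+39)%997=468 h(83,83)=(83*31+83)%997=662 -> [389, 468, 662]
  L2: h(389,468)=(389*31+468)%997=563 h(662,662)=(662*31+662)%997=247 -> [563, 247]
  L3: h(563,247)=(563*31+247)%997=751 -> [751]
  root=751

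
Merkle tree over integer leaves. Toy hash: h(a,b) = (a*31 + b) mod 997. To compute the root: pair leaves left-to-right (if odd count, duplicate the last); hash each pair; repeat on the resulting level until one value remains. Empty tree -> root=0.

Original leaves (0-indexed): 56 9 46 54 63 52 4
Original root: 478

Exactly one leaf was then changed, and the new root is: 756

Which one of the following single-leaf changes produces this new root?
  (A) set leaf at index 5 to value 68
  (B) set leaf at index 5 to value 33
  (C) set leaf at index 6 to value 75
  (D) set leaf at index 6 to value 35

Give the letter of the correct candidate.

Original leaves: [56, 9, 46, 54, 63, 52, 4]
Target new root: 756
Try each candidate change and compute the resulting root:
Candidate A: set leaf[5] = 68 -> leaves = [56, 9, 46, 54, 63, 68, 4]
  L0: [56, 9, 46, 54, 63, 68, 4]
  L1: h(56,9)=(56*31+9)%997=748 h(46,54)=(46*31+54)%997=483 h(63,68)=(63*31+68)%997=27 h(4,4)=(4*31+4)%997=128 -> [748, 483, 27, 128]
  L2: h(748,483)=(748*31+483)%997=740 h(27,128)=(27*31+128)%997=965 -> [740, 965]
  L3: h(740,965)=(740*31+965)%997=974 -> [974]
  root = 974 != target 756
Candidate B: set leaf[5] = 33 -> leaves = [56, 9, 46, 54, 63, 33, 4]
  L0: [56, 9, 46, 54, 63, 33, 4]
  L1: h(56,9)=(56*31+9)%997=748 h(46,54)=(46*31+54)%997=483 h(63,33)=(63*31+33)%997=989 h(4,4)=(4*31+4)%997=128 -> [748, 483, 989, 128]
  L2: h(748,483)=(748*31+483)%997=740 h(989,128)=(989*31+128)%997=877 -> [740, 877]
  L3: h(740,877)=(740*31+877)%997=886 -> [886]
  root = 886 != target 756
Candidate C: set leaf[6] = 75 -> leaves = [56, 9, 46, 54, 63, 52, 75]
  L0: [56, 9, 46, 54, 63, 52, 75]
  L1: h(56,9)=(56*31+9)%997=748 h(46,54)=(46*31+54)%997=483 h(63,52)=(63*31+52)%997=11 h(75,75)=(75*31+75)%997=406 -> [748, 483, 11, 406]
  L2: h(748,483)=(748*31+483)%997=740 h(11,406)=(11*31+406)%997=747 -> [740, 747]
  L3: h(740,747)=(740*31+747)%997=756 -> [756]
  root = 756 == target 756  ** MATCH **
Candidate D: set leaf[6] = 35 -> leaves = [56, 9, 46, 54, 63, 52, 35]
  L0: [56, 9, 46, 54, 63, 52, 35]
  L1: h(56,9)=(56*31+9)%997=748 h(46,54)=(46*31+54)%997=483 h(63,52)=(63*31+52)%997=11 h(35,35)=(35*31+35)%997=123 -> [748, 483, 11, 123]
  L2: h(748,483)=(748*31+483)%997=740 h(11,123)=(11*31+123)%997=464 -> [740, 464]
  L3: h(740,464)=(740*31+464)%997=473 -> [473]
  root = 473 != target 756
Candidate C produces the target root.

Answer: C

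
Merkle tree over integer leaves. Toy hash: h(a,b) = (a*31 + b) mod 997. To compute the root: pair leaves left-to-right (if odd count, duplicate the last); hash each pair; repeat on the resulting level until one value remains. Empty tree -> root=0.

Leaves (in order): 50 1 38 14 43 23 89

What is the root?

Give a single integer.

L0: [50, 1, 38, 14, 43, 23, 89]
L1: h(50,1)=(50*31+1)%997=554 h(38,14)=(38*31+14)%997=195 h(43,23)=(43*31+23)%997=359 h(89,89)=(89*31+89)%997=854 -> [554, 195, 359, 854]
L2: h(554,195)=(554*31+195)%997=420 h(359,854)=(359*31+854)%997=19 -> [420, 19]
L3: h(420,19)=(420*31+19)%997=78 -> [78]

Answer: 78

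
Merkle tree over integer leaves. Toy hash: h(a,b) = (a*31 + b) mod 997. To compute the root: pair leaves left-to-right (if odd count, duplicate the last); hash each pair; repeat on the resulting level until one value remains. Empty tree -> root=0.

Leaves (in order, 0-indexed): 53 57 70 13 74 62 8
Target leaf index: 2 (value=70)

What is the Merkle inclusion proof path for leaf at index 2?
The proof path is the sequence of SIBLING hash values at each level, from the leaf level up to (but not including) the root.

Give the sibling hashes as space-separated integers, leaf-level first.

Answer: 13 703 511

Derivation:
L0 (leaves): [53, 57, 70, 13, 74, 62, 8], target index=2
L1: h(53,57)=(53*31+57)%997=703 [pair 0] h(70,13)=(70*31+13)%997=189 [pair 1] h(74,62)=(74*31+62)%997=362 [pair 2] h(8,8)=(8*31+8)%997=256 [pair 3] -> [703, 189, 362, 256]
  Sibling for proof at L0: 13
L2: h(703,189)=(703*31+189)%997=48 [pair 0] h(362,256)=(362*31+256)%997=511 [pair 1] -> [48, 511]
  Sibling for proof at L1: 703
L3: h(48,511)=(48*31+511)%997=5 [pair 0] -> [5]
  Sibling for proof at L2: 511
Root: 5
Proof path (sibling hashes from leaf to root): [13, 703, 511]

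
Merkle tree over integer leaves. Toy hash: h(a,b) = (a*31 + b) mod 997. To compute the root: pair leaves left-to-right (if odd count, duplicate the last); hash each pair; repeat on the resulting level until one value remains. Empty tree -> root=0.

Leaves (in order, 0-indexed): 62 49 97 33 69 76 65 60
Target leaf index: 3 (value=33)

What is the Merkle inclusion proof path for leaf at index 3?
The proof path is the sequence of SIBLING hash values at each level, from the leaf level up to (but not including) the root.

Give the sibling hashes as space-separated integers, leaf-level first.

L0 (leaves): [62, 49, 97, 33, 69, 76, 65, 60], target index=3
L1: h(62,49)=(62*31+49)%997=974 [pair 0] h(97,33)=(97*31+33)%997=49 [pair 1] h(69,76)=(69*31+76)%997=221 [pair 2] h(65,60)=(65*31+60)%997=81 [pair 3] -> [974, 49, 221, 81]
  Sibling for proof at L0: 97
L2: h(974,49)=(974*31+49)%997=333 [pair 0] h(221,81)=(221*31+81)%997=950 [pair 1] -> [333, 950]
  Sibling for proof at L1: 974
L3: h(333,950)=(333*31+950)%997=306 [pair 0] -> [306]
  Sibling for proof at L2: 950
Root: 306
Proof path (sibling hashes from leaf to root): [97, 974, 950]

Answer: 97 974 950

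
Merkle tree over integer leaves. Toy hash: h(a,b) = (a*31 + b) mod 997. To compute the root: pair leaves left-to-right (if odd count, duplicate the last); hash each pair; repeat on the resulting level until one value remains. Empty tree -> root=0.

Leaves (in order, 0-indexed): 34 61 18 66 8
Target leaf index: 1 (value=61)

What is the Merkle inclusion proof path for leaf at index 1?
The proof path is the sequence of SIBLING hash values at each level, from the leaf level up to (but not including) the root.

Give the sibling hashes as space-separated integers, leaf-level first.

L0 (leaves): [34, 61, 18, 66, 8], target index=1
L1: h(34,61)=(34*31+61)%997=118 [pair 0] h(18,66)=(18*31+66)%997=624 [pair 1] h(8,8)=(8*31+8)%997=256 [pair 2] -> [118, 624, 256]
  Sibling for proof at L0: 34
L2: h(118,624)=(118*31+624)%997=294 [pair 0] h(256,256)=(256*31+256)%997=216 [pair 1] -> [294, 216]
  Sibling for proof at L1: 624
L3: h(294,216)=(294*31+216)%997=357 [pair 0] -> [357]
  Sibling for proof at L2: 216
Root: 357
Proof path (sibling hashes from leaf to root): [34, 624, 216]

Answer: 34 624 216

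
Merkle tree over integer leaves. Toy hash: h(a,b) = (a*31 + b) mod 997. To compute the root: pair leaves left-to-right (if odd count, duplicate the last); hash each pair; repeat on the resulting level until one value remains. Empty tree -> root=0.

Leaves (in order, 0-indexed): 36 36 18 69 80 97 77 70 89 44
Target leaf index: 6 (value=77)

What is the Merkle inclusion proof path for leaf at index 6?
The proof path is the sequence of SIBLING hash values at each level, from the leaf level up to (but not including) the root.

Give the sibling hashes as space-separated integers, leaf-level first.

Answer: 70 583 447 906

Derivation:
L0 (leaves): [36, 36, 18, 69, 80, 97, 77, 70, 89, 44], target index=6
L1: h(36,36)=(36*31+36)%997=155 [pair 0] h(18,69)=(18*31+69)%997=627 [pair 1] h(80,97)=(80*31+97)%997=583 [pair 2] h(77,70)=(77*31+70)%997=463 [pair 3] h(89,44)=(89*31+44)%997=809 [pair 4] -> [155, 627, 583, 463, 809]
  Sibling for proof at L0: 70
L2: h(155,627)=(155*31+627)%997=447 [pair 0] h(583,463)=(583*31+463)%997=590 [pair 1] h(809,809)=(809*31+809)%997=963 [pair 2] -> [447, 590, 963]
  Sibling for proof at L1: 583
L3: h(447,590)=(447*31+590)%997=489 [pair 0] h(963,963)=(963*31+963)%997=906 [pair 1] -> [489, 906]
  Sibling for proof at L2: 447
L4: h(489,906)=(489*31+906)%997=113 [pair 0] -> [113]
  Sibling for proof at L3: 906
Root: 113
Proof path (sibling hashes from leaf to root): [70, 583, 447, 906]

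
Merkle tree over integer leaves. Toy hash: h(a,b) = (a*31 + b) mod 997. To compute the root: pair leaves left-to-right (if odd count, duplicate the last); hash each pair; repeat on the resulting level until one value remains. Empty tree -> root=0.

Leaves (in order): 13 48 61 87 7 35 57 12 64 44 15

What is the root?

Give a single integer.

L0: [13, 48, 61, 87, 7, 35, 57, 12, 64, 44, 15]
L1: h(13,48)=(13*31+48)%997=451 h(61,87)=(61*31+87)%997=981 h(7,35)=(7*31+35)%997=252 h(57,12)=(57*31+12)%997=782 h(64,44)=(64*31+44)%997=34 h(15,15)=(15*31+15)%997=480 -> [451, 981, 252, 782, 34, 480]
L2: h(451,981)=(451*31+981)%997=7 h(252,782)=(252*31+782)%997=618 h(34,480)=(34*31+480)%997=537 -> [7, 618, 537]
L3: h(7,618)=(7*31+618)%997=835 h(537,537)=(537*31+537)%997=235 -> [835, 235]
L4: h(835,235)=(835*31+235)%997=198 -> [198]

Answer: 198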